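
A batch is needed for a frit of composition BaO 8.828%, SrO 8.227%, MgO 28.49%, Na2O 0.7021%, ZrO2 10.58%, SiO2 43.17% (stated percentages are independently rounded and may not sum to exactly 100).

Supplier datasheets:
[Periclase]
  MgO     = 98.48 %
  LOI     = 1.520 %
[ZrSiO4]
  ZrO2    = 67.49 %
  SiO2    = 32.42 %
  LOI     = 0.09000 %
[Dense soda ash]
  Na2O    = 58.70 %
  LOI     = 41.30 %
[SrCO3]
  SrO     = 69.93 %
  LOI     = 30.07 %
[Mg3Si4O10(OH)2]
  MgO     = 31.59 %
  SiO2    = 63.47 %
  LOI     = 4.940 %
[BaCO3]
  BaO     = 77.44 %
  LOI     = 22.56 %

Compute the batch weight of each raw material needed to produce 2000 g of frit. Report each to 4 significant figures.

Batch per 2000 g frit:
  Periclase: 193.6 g
  ZrSiO4: 313.5 g
  Dense soda ash: 23.92 g
  SrCO3: 235.3 g
  Mg3Si4O10(OH)2: 1200 g
  BaCO3: 228.0 g
Total batch = 2194 g; LOI loss = 194.6 g; yield = 91.13%

Intermediates appear rounded to four significant digits when written out — all internal work maintains full float precision throughout. Each reported result is rounded only once; derived quantities, which include net glass mass, LOI, six oxide percentages, the totals, yield, are carried in full float precision, as given in the problem or answer text, from the batch weights at 2000 g of glass.
Oxide-by-oxide targets in 2000 g frit:
  BaO: 8.828% × 2000 = 176.6 g
  SrO: 8.227% × 2000 = 164.5 g
  MgO: 28.49% × 2000 = 569.8 g
  Na2O: 0.7021% × 2000 = 14.04 g
  ZrO2: 10.58% × 2000 = 211.6 g
  SiO2: 43.17% × 2000 = 863.4 g
Balance tally, oxide-wise, given the weights on record, for the quoted basis mass (sum by sum, the targets are met up to rounding of the answer):
  BaO: 228.0·0.7744 = 176.6 g (target 176.6 g)
  SrO: 235.3·0.6993 = 164.5 g (target 164.5 g)
  MgO: 193.6·0.9848 + 1200·0.3159 = 569.7 g (target 569.8 g)
  Na2O: 23.92·0.5870 = 14.04 g (target 14.04 g)
  ZrO2: 313.5·0.6749 = 211.6 g (target 211.6 g)
  SiO2: 313.5·0.3242 + 1200·0.6347 = 863.3 g (target 863.4 g)
Glass-mass bookkeeping: total batch − LOI = 2000 g (summing oxide targets gives 2000 g; against the stated basis, 2000 g — rounding explains the deltas).
Adding the batch up: Σ batch = 2194 g; Σ batch·LOI gives LOI loss = 194.6 g; yield = glass ÷ total batch = 91.13%.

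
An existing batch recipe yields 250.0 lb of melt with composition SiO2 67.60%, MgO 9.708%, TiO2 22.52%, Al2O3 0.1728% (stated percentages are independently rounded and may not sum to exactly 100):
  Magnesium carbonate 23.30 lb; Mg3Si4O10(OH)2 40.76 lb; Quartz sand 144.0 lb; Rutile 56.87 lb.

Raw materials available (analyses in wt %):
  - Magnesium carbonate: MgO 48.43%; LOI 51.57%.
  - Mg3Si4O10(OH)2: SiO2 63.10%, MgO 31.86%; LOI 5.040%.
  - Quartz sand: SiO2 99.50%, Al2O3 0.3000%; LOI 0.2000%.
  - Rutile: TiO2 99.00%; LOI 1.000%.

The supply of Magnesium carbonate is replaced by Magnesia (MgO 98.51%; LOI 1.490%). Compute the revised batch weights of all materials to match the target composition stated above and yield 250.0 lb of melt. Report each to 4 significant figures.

Revised batch per 250.0 lb melt:
  Magnesia: 11.45 lb
  Mg3Si4O10(OH)2: 40.76 lb
  Quartz sand: 144.0 lb
  Rutile: 56.87 lb
Total batch = 253.1 lb; LOI loss = 3.082 lb

All arithmetic maintains full float precision from first step to last. Working values are displayed (rounded to four significant digits) in the working; each reported number takes a single rounding — all derived quantities (glass mass, LOI, totals, four oxide percentages, the yield) are recomputed in full float precision using the weight values per 250.0 lb of glass as set out in the question or the answer.
Per-oxide target masses for 250.0 lb melt:
  SiO2: 67.60% × 250.0 = 169.0 lb
  MgO: 9.708% × 250.0 = 24.27 lb
  TiO2: 22.52% × 250.0 = 56.30 lb
  Al2O3: 0.1728% × 250.0 = 0.4320 lb
Oxide-by-oxide audit given the weights on record, per the basis as stated (oxide sums agree with the targets once rounding is allowed for):
  SiO2: 40.76·0.6310 + 144.0·0.9950 = 169.0 lb (target 169.0 lb)
  MgO: 11.45·0.9851 + 40.76·0.3186 = 24.27 lb (target 24.27 lb)
  TiO2: 56.87·0.9900 = 56.30 lb (target 56.30 lb)
  Al2O3: 144.0·0.003000 = 0.4320 lb (target 0.4320 lb)
Glass-mass bookkeeping: Σ batch − LOI loss = 250.0 lb (per-oxide target masses sum to 250.0 lb; with the basis standing at 250.0 lb — rounding explains the deltas).
Batch total: Σ batch = 253.1 lb; the LOI term Σ batch·LOI equals 3.082 lb; as yield: glass ÷ batch → 98.78%.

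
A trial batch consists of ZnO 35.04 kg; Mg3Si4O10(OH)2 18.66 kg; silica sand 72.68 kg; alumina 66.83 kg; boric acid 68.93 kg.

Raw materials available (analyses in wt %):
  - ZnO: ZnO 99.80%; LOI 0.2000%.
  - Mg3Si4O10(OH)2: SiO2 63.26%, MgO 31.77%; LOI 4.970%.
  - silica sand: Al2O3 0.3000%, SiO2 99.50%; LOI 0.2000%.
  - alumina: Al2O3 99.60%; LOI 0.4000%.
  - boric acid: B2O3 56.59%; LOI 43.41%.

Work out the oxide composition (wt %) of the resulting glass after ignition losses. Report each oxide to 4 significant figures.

The whole derivation holds full float precision throughout. Mid-chain values appear, with 4-significant-figure rounding, at each printed step; exactly one rounding lands on each reported result; the derived quantities are rebuilt in exact precision (totals, five oxide percentages, the yield, ignition loss, net glass mass) from the weighed amounts per 230.8 kg of glass, as they appear in question or answer.
Delivered oxide masses:
  Al2O3: 72.68·0.003000 + 66.83·0.9960 = 66.78 kg
  ZnO: 35.04·0.9980 = 34.97 kg
  B2O3: 68.93·0.5659 = 39.01 kg
  SiO2: 18.66·0.6326 + 72.68·0.9950 = 84.12 kg
  MgO: 18.66·0.3177 = 5.928 kg
LOI: 35.04·0.002000 + 18.66·0.04970 + 72.68·0.002000 + 66.83·0.004000 + 68.93·0.4341 = 31.33 kg
batch − LOI leaves glass = 262.1 − 31.33 = 230.8 kg (equal to the oxide-mass sum)
wt % = 100 × oxide mass / glass mass

Glass mass = 230.8 kg (batch 262.1 − LOI 31.33).
Composition: Al2O3 28.93%, ZnO 15.15%, B2O3 16.90%, SiO2 36.45%, MgO 2.568%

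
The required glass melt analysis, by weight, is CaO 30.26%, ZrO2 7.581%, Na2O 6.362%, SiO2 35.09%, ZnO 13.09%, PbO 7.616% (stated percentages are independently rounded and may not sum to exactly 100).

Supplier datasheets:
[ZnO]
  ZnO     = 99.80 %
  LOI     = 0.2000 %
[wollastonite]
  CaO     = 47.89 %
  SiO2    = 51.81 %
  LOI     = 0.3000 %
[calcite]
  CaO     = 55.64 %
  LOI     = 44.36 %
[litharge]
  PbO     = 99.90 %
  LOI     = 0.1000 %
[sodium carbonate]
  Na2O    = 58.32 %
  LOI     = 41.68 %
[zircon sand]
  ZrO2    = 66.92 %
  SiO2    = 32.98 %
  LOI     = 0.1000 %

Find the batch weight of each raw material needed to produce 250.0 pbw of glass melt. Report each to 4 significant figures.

Exact precision is maintained through the solve — the intermediate values are shown rounded to 4 significant figures between the steps — a single rounding completes each reported result — all derived quantities, including ignition loss, the six compositions, glass mass, the totals, the yield, are recomputed from the weighed amounts at 250.0 pbw of glass at full float precision as quoted within the question or the answer.
Per-oxide target masses for 250.0 pbw glass melt:
  CaO: 30.26% × 250.0 = 75.65 pbw
  ZrO2: 7.581% × 250.0 = 18.95 pbw
  Na2O: 6.362% × 250.0 = 15.90 pbw
  SiO2: 35.09% × 250.0 = 87.72 pbw
  ZnO: 13.09% × 250.0 = 32.72 pbw
  PbO: 7.616% × 250.0 = 19.04 pbw
Sums-versus-targets review with the batch weights as given, under the basis named above (every target is met by its sum given rounding of the digits):
  CaO: 151.3·0.4789 + 5.744·0.5564 = 75.65 pbw (target 75.65 pbw)
  ZrO2: 28.32·0.6692 = 18.95 pbw (target 18.95 pbw)
  Na2O: 27.27·0.5832 = 15.90 pbw (target 15.90 pbw)
  SiO2: 151.3·0.5181 + 28.32·0.3298 = 87.73 pbw (target 87.72 pbw)
  ZnO: 32.79·0.9980 = 32.72 pbw (target 32.72 pbw)
  PbO: 19.06·0.9990 = 19.04 pbw (target 19.04 pbw)
Consistency of the glass mass: whole batch net of LOI = 250.0 pbw (oxide target masses add up to 250.0 pbw; the stated basis being 250.0 pbw — differing by rounding only).
Adding the batch up: Σ batch = 264.5 pbw; Σ batch·LOI gives LOI loss = 14.48 pbw; yield, glass over the total, = 94.52%.

Batch per 250.0 pbw glass melt:
  ZnO: 32.79 pbw
  wollastonite: 151.3 pbw
  calcite: 5.744 pbw
  litharge: 19.06 pbw
  sodium carbonate: 27.27 pbw
  zircon sand: 28.32 pbw
Total batch = 264.5 pbw; LOI loss = 14.48 pbw; yield = 94.52%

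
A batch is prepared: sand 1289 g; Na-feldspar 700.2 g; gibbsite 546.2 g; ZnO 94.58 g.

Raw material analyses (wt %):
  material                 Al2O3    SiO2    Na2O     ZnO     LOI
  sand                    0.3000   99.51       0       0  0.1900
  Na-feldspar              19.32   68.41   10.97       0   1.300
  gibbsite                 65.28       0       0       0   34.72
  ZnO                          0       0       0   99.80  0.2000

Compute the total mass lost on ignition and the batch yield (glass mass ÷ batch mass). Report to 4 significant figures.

Every computation carries full float precision through the solve — the intermediate values appear, rounded to four significant digits, at each printed step; a single rounding completes each reported figure — derived quantities (the yield, ignition loss, the four compositions, net glass mass, totals) are carried at full float precision from the weighed amounts for 2429 g of glass exactly as printed in the problem or the answer.
LOI of each material in turn:
  sand: 1289 × 0.001900 = 2.449 g
  Na-feldspar: 700.2 × 0.01300 = 9.103 g
  gibbsite: 546.2 × 0.3472 = 189.6 g
  ZnO: 94.58 × 0.002000 = 0.1892 g
Total LOI = 201.4 g
Glass = batch − LOI = 2630 − 201.4 = 2429 g

LOI loss = 201.4 g; glass = 2429 g; yield = 92.34%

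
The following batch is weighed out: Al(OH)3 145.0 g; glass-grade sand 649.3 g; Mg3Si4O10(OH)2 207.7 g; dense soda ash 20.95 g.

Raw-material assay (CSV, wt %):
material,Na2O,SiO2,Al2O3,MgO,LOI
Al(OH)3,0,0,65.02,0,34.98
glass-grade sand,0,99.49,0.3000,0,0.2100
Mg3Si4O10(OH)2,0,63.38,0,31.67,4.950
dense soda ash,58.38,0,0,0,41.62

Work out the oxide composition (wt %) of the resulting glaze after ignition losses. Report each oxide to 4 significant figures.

Glass mass = 951.9 g (batch 1023 − LOI 71.09).
Composition: Na2O 1.285%, SiO2 81.70%, Al2O3 10.11%, MgO 6.910%

In-progress results are printed rounded off to 4 significant digits when written out — the working math holds exact precision in all steps — a single rounding completes every reported result. Derived quantities are computed starting from the weights at 951.9 g of glass in full precision (net glass mass, totals, ignition loss, four oxide percentages, the yield), as written in problem or answer.
Oxide masses out of the charge:
  Na2O: 20.95·0.5838 = 12.23 g
  SiO2: 649.3·0.9949 + 207.7·0.6338 = 777.6 g
  Al2O3: 145.0·0.6502 + 649.3·0.003000 = 96.23 g
  MgO: 207.7·0.3167 = 65.78 g
LOI: 145.0·0.3498 + 649.3·0.002100 + 207.7·0.04950 + 20.95·0.4162 = 71.09 g
Glass mass = batch − LOI = 1023 − 71.09 = 951.9 g (matching Σ of the oxides)
each wt % is 100 × oxide ÷ glass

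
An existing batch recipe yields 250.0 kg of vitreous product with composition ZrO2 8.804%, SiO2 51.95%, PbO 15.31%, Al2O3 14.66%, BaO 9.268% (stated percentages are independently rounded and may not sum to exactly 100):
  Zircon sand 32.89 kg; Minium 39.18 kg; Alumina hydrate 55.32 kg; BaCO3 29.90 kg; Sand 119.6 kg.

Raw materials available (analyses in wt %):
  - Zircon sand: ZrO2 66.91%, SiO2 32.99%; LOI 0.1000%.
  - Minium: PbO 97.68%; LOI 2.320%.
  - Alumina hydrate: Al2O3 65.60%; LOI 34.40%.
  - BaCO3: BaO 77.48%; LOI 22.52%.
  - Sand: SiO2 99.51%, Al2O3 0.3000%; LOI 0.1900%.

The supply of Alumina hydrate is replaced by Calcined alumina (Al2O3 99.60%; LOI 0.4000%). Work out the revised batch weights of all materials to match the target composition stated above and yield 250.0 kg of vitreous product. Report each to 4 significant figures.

Revised batch per 250.0 kg vitreous product:
  Zircon sand: 32.89 kg
  Minium: 39.18 kg
  Calcined alumina: 36.44 kg
  BaCO3: 29.90 kg
  Sand: 119.6 kg
Total batch = 258.0 kg; LOI loss = 8.048 kg

Intermediates are displayed with 4-significant-digit rounding as written. The whole derivation carries full precision all the way through; every reported result carries a single rounding; the derived quantities are computed from the batch weights per 250.0 kg of glass at full float precision (the yield, totals, the five compositions, LOI, net glass mass), exactly as printed in the problem or the answer.
Target masses of each oxide per 250.0 kg vitreous product:
  ZrO2: 8.804% × 250.0 = 22.01 kg
  SiO2: 51.95% × 250.0 = 129.9 kg
  PbO: 15.31% × 250.0 = 38.28 kg
  Al2O3: 14.66% × 250.0 = 36.65 kg
  BaO: 9.268% × 250.0 = 23.17 kg
Mass-balance tally per oxide with the batch weights as given, for the quoted basis mass (summed amounts equal target values given rounding of the digits):
  ZrO2: 32.89·0.6691 = 22.01 kg (target 22.01 kg)
  SiO2: 32.89·0.3299 + 119.6·0.9951 = 129.9 kg (target 129.9 kg)
  PbO: 39.18·0.9768 = 38.27 kg (target 38.28 kg)
  Al2O3: 36.44·0.9960 + 119.6·0.003000 = 36.65 kg (target 36.65 kg)
  BaO: 29.90·0.7748 = 23.17 kg (target 23.17 kg)
Consistency of the glass mass: net batch after ignition = 250.0 kg (summing oxide targets gives 250.0 kg; the stated basis being 250.0 kg — any gap is answer rounding).
Batch grand total — Σ batch = 258.0 kg; ignition loss, Σ(batch × LOI) = 8.048 kg; yield: glass divided by total = 96.88%.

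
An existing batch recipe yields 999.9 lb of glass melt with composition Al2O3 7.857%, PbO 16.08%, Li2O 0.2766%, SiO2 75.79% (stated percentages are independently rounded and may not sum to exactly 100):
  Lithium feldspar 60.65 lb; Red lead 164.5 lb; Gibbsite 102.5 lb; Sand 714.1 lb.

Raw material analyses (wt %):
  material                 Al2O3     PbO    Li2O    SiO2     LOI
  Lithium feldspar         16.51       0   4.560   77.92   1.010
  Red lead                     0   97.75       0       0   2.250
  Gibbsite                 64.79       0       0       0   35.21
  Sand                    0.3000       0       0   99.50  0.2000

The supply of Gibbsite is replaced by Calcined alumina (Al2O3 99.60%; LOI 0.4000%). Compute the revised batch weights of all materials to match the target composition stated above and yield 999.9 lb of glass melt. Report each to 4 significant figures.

Revised batch per 999.9 lb glass melt:
  Lithium feldspar: 60.65 lb
  Red lead: 164.5 lb
  Calcined alumina: 66.67 lb
  Sand: 714.1 lb
Total batch = 1006 lb; LOI loss = 6.009 lb

Mid-chain values are displayed with 4-significant-digit rounding within the worked lines — the whole derivation keeps full float precision end to end — a single rounding yields every reported result; the derived quantities (the yield, totals, net glass mass, four oxide percentages, ignition loss) are re-derived at exact precision from the batch weights on 999.9 lb of glass as quoted within either problem or answer.
Oxide-by-oxide targets in 999.9 lb glass melt:
  Al2O3: 7.857% × 999.9 = 78.56 lb
  PbO: 16.08% × 999.9 = 160.8 lb
  Li2O: 0.2766% × 999.9 = 2.766 lb
  SiO2: 75.79% × 999.9 = 757.8 lb
Sums-versus-targets review using the reported weights, against the basis in use (every target is met by its sum modulo rounding of the values):
  Al2O3: 60.65·0.1651 + 66.67·0.9960 + 714.1·0.003000 = 78.56 lb (target 78.56 lb)
  PbO: 164.5·0.9775 = 160.8 lb (target 160.8 lb)
  Li2O: 60.65·0.04560 = 2.766 lb (target 2.766 lb)
  SiO2: 60.65·0.7792 + 714.1·0.9950 = 757.8 lb (target 757.8 lb)
Glass-mass sanity pass: total charge less LOI = 999.9 lb (the targets, summed, come to 999.9 lb; the stated basis being 999.9 lb — rounding explains the deltas).
Whole-batch sum: Σ batch = 1006 lb; ignition loss, Σ(batch × LOI) = 6.009 lb; as yield: glass ÷ batch → 99.40%.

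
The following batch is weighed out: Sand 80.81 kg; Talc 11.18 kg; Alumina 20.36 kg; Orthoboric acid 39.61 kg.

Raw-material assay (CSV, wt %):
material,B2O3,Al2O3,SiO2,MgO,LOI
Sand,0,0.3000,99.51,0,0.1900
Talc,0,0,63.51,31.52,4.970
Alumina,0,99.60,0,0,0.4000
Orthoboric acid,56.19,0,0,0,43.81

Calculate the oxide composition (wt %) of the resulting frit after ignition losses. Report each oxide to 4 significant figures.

Glass mass = 133.8 kg (batch 152.0 − LOI 18.14).
Composition: B2O3 16.63%, Al2O3 15.34%, SiO2 65.40%, MgO 2.633%

The intermediate values are displayed rounded to 4 significant figures in the working; every computation runs at full precision from start to finish — a single rounding yields every reported result; all derived quantities are carried using the weight values per 133.8 kg of glass in full precision (yield, the four compositions, the totals, glass mass, LOI) as written in the problem or answer text.
Per-oxide mass from batch:
  B2O3: 39.61·0.5619 = 22.26 kg
  Al2O3: 80.81·0.003000 + 20.36·0.9960 = 20.52 kg
  SiO2: 80.81·0.9951 + 11.18·0.6351 = 87.51 kg
  MgO: 11.18·0.3152 = 3.524 kg
LOI: 80.81·0.001900 + 11.18·0.04970 + 20.36·0.004000 + 39.61·0.4381 = 18.14 kg
Net of LOI, the glass mass = 152.0 − 18.14 = 133.8 kg (consistent with Σ oxide mass)
wt %: oxide over glass, times 100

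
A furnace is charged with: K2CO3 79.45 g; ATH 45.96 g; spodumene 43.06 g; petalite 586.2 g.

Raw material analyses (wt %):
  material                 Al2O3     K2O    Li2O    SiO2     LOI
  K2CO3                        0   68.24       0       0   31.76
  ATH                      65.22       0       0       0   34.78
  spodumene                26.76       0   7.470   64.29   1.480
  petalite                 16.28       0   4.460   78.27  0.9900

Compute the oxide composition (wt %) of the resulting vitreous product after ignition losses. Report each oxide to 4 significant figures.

Glass mass = 707.0 g (batch 754.7 − LOI 47.66).
Composition: Al2O3 19.37%, K2O 7.668%, Li2O 4.153%, SiO2 68.81%

All internal work keeps exact precision from first step to last — working values appear rounded off to 4 significant figures across the worked steps. Each reported result takes just one rounding — derived quantities are re-derived from the weighed amounts for 707.0 g of glass at full float precision (yield, four oxide percentages, LOI, totals, net glass mass), as written in the problem or answer text.
Oxide-by-oxide delivered mass:
  Al2O3: 45.96·0.6522 + 43.06·0.2676 + 586.2·0.1628 = 136.9 g
  K2O: 79.45·0.6824 = 54.22 g
  Li2O: 43.06·0.07470 + 586.2·0.04460 = 29.36 g
  SiO2: 43.06·0.6429 + 586.2·0.7827 = 486.5 g
LOI: 79.45·0.3176 + 45.96·0.3478 + 43.06·0.01480 + 586.2·0.009900 = 47.66 g
Resulting glass, batch − LOI: 754.7 − 47.66 = 707.0 g (matching Σ of the oxides)
wt %: oxide over glass, times 100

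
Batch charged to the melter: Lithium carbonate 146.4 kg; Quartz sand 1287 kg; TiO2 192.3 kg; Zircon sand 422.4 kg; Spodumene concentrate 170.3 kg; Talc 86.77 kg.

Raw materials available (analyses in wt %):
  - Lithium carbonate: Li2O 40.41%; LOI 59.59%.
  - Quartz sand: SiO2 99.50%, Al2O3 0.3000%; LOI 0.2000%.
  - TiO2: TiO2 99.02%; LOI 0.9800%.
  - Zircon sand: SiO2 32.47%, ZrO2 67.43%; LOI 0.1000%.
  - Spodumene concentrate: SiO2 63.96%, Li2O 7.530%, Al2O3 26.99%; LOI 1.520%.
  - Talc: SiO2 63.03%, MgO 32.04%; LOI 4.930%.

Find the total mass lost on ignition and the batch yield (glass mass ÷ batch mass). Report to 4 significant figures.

Intermediates are shown with 4-significant-figure rounding alongside each step. The working math maintains full precision through the solve; each reported number takes a single rounding; the derived quantities (the yield, glass mass, totals, six oxide percentages, LOI) are computed at exact precision using the weight values per 2206 kg of glass as set out in question or answer.
Loss on ignition, line by line:
  Lithium carbonate: 146.4 × 0.5959 = 87.24 kg
  Quartz sand: 1287 × 0.002000 = 2.574 kg
  TiO2: 192.3 × 0.009800 = 1.885 kg
  Zircon sand: 422.4 × 0.001000 = 0.4224 kg
  Spodumene concentrate: 170.3 × 0.01520 = 2.589 kg
  Talc: 86.77 × 0.04930 = 4.278 kg
Total LOI = 98.99 kg
Glass = batch − LOI = 2305 − 98.99 = 2206 kg

LOI loss = 98.99 kg; glass = 2206 kg; yield = 95.71%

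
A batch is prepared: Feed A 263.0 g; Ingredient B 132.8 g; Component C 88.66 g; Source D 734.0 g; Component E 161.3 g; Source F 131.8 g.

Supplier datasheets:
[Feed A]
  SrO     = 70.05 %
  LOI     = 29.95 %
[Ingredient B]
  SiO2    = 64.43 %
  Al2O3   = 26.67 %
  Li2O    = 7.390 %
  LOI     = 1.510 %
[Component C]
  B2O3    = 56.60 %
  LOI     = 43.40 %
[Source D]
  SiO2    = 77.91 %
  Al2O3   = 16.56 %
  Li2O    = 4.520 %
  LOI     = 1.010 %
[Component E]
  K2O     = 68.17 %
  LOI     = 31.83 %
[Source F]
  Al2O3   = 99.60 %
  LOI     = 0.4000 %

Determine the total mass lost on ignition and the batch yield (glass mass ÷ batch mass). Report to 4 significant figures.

In-progress results are displayed rounded to four significant figures within the worked lines; the whole derivation holds full float precision from start to finish. Every reported result sees exactly one rounding. The derived quantities are recomputed at exact precision (net glass mass, the six compositions, totals, LOI, yield) using the weight values at 1333 g of glass as set out in the question or the answer.
Per-material ignition loss:
  Feed A: 263.0 × 0.2995 = 78.77 g
  Ingredient B: 132.8 × 0.01510 = 2.005 g
  Component C: 88.66 × 0.4340 = 38.48 g
  Source D: 734.0 × 0.01010 = 7.413 g
  Component E: 161.3 × 0.3183 = 51.34 g
  Source F: 131.8 × 0.004000 = 0.5272 g
Total LOI = 178.5 g
Glass = batch − LOI = 1512 − 178.5 = 1333 g

LOI loss = 178.5 g; glass = 1333 g; yield = 88.19%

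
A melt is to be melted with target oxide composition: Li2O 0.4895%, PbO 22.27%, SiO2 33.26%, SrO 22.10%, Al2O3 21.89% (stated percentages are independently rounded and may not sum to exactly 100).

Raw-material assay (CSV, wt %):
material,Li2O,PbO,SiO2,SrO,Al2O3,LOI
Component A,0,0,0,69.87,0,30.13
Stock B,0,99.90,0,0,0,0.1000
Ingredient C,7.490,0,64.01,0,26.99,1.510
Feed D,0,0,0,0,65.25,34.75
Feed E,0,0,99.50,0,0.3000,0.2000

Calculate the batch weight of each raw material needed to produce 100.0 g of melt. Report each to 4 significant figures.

Intermediates are printed, with 4-significant-figure rounding, when written out — each numeric step holds full float precision in all steps. Each reported value takes a single rounding. The derived quantities are recomputed at full float precision (glass mass, five oxide percentages, LOI, totals, yield) from the batch weights on 100.0 g of glass, as set out in the question or the answer.
The oxide mass targets at 100.0 g melt:
  Li2O: 0.4895% × 100.0 = 0.4895 g
  PbO: 22.27% × 100.0 = 22.27 g
  SiO2: 33.26% × 100.0 = 33.26 g
  SrO: 22.10% × 100.0 = 22.10 g
  Al2O3: 21.89% × 100.0 = 21.89 g
Verifying the oxide balance per the reported batch figures, relative to the basis at hand (target by target, the sums agree once rounding is allowed for):
  Li2O: 6.535·0.07490 = 0.4895 g (target 0.4895 g)
  PbO: 22.29·0.9990 = 22.27 g (target 22.27 g)
  SiO2: 6.535·0.6401 + 29.22·0.9950 = 33.26 g (target 33.26 g)
  SrO: 31.63·0.6987 = 22.10 g (target 22.10 g)
  Al2O3: 6.535·0.2699 + 30.71·0.6525 + 29.22·0.003000 = 21.89 g (target 21.89 g)
Glass-mass closure: Σ batch − LOI loss = 100.0 g (the Σ of target masses is 100.0 g; against the stated basis, 100.0 g — differing by rounding only).
Total batch = Σ batch = 120.4 g; LOI loss = Σ batch·LOI = 20.38 g; as yield: glass ÷ batch → 83.07%.

Batch per 100.0 g melt:
  Component A: 31.63 g
  Stock B: 22.29 g
  Ingredient C: 6.535 g
  Feed D: 30.71 g
  Feed E: 29.22 g
Total batch = 120.4 g; LOI loss = 20.38 g; yield = 83.07%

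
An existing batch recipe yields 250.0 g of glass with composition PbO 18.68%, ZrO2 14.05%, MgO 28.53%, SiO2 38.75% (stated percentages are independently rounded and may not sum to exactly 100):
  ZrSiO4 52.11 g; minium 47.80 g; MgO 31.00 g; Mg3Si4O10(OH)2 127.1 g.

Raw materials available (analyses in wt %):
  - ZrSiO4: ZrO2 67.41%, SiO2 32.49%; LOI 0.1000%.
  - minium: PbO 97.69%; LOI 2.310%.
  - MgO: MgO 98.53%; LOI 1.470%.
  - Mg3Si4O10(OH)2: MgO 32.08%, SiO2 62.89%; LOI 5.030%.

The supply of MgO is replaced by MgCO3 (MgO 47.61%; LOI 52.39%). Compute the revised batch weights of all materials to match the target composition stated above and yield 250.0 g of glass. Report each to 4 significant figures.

Revised batch per 250.0 g glass:
  ZrSiO4: 52.11 g
  minium: 47.80 g
  MgCO3: 64.16 g
  Mg3Si4O10(OH)2: 127.1 g
Total batch = 291.2 g; LOI loss = 41.16 g

Intermediates are shown, with 4-significant-digit rounding, when written out. The working math holds full float precision all the way through — every reported number takes just one rounding — derived quantities, including yield, net glass mass, LOI, the totals, the four compositions, are carried from the batch weights at 250.0 g of glass in exact precision as given in question or answer.
Target oxide masses per 250.0 g glass:
  PbO: 18.68% × 250.0 = 46.70 g
  ZrO2: 14.05% × 250.0 = 35.12 g
  MgO: 28.53% × 250.0 = 71.32 g
  SiO2: 38.75% × 250.0 = 96.88 g
Per-oxide balance check with the batch weights as given, under the basis named above (each sum matches its target mass exact up to rounding of places):
  PbO: 47.80·0.9769 = 46.70 g (target 46.70 g)
  ZrO2: 52.11·0.6741 = 35.13 g (target 35.12 g)
  MgO: 64.16·0.4761 + 127.1·0.3208 = 71.32 g (target 71.32 g)
  SiO2: 52.11·0.3249 + 127.1·0.6289 = 96.86 g (target 96.88 g)
Glass-mass sanity pass: the batch minus its LOI: 250.0 g (oxide target masses add up to 250.0 g; with the basis standing at 250.0 g — differing by rounding only).
Summing the batch: Σ batch = 291.2 g; loss to ignition Σ batch·LOI = 41.16 g; yield: glass divided by total = 85.86%.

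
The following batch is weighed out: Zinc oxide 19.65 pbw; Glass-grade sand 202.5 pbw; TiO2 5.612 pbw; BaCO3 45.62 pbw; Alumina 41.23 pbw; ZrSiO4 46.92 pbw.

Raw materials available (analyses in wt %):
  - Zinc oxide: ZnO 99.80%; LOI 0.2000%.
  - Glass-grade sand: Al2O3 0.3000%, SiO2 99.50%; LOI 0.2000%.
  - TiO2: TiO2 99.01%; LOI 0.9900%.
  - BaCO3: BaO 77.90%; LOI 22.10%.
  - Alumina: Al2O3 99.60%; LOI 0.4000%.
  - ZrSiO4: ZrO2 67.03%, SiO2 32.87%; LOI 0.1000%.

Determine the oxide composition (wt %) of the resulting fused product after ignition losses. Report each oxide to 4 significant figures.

Glass mass = 350.7 pbw (batch 361.5 − LOI 10.79).
Composition: Al2O3 11.88%, ZrO2 8.967%, TiO2 1.584%, ZnO 5.591%, BaO 10.13%, SiO2 61.84%

The intermediate values appear rounded off to 4 significant digits alongside each step; the working math maintains exact precision through every step — each reported figure sees exactly one rounding. The derived quantities, including the totals, the six compositions, yield, glass mass, LOI, are recomputed from the weighed amounts for 350.7 pbw of glass in full float precision, as quoted within the question or the answer.
Mass of each oxide from the mix:
  Al2O3: 202.5·0.003000 + 41.23·0.9960 = 41.67 pbw
  ZrO2: 46.92·0.6703 = 31.45 pbw
  TiO2: 5.612·0.9901 = 5.556 pbw
  ZnO: 19.65·0.9980 = 19.61 pbw
  BaO: 45.62·0.7790 = 35.54 pbw
  SiO2: 202.5·0.9950 + 46.92·0.3287 = 216.9 pbw
LOI: 19.65·0.002000 + 202.5·0.002000 + 5.612·0.009900 + 45.62·0.2210 + 41.23·0.004000 + 46.92·0.001000 = 10.79 pbw
Net of LOI, the glass mass = 361.5 − 10.79 = 350.7 pbw (matching Σ of the oxides)
wt %: oxide over glass, times 100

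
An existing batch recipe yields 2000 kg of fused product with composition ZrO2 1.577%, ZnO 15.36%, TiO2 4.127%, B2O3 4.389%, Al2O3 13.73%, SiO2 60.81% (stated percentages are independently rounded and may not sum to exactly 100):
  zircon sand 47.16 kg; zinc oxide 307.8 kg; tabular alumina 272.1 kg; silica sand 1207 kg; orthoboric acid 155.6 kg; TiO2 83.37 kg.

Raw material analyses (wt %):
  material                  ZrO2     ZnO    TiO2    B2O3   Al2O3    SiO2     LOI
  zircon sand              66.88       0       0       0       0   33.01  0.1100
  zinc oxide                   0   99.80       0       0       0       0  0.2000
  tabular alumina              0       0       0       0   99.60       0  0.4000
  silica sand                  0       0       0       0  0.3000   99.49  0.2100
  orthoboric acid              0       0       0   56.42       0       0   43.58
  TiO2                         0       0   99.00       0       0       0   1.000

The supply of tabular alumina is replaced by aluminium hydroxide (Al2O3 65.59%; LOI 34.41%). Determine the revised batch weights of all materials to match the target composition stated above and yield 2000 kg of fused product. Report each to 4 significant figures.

Values along the way are printed, rounded to 4 significant figures, between the steps — every computation maintains full float precision at every stage — exactly one rounding is applied to each reported number. All derived quantities, including the totals, the yield, glass mass, LOI, six oxide percentages, are rebuilt using the weight values at 2000 kg of glass at full precision precisely as stated by question or answer.
The oxide mass targets at 2000 kg fused product:
  ZrO2: 1.577% × 2000 = 31.54 kg
  ZnO: 15.36% × 2000 = 307.2 kg
  TiO2: 4.127% × 2000 = 82.54 kg
  B2O3: 4.389% × 2000 = 87.78 kg
  Al2O3: 13.73% × 2000 = 274.6 kg
  SiO2: 60.81% × 2000 = 1216 kg
Oxide-by-oxide audit given the weights on record, per the basis as stated (target by target, the sums agree exact up to rounding of places):
  ZrO2: 47.16·0.6688 = 31.54 kg (target 31.54 kg)
  ZnO: 307.8·0.9980 = 307.2 kg (target 307.2 kg)
  TiO2: 83.37·0.9900 = 82.54 kg (target 82.54 kg)
  B2O3: 155.6·0.5642 = 87.79 kg (target 87.78 kg)
  Al2O3: 413.1·0.6559 + 1207·0.003000 = 274.6 kg (target 274.6 kg)
  SiO2: 47.16·0.3301 + 1207·0.9949 = 1216 kg (target 1216 kg)
The glass-mass cross-check: batch Σ − ignition loss = 2000 kg (per-oxide target masses sum to 2000 kg; the stated basis being 2000 kg — deltas are rounding alone).
Total batch = Σ batch = 2214 kg; ignition loss, Σ(batch × LOI) = 214.0 kg; the yield ratio, glass ÷ batch: 90.33%.

Revised batch per 2000 kg fused product:
  zircon sand: 47.16 kg
  zinc oxide: 307.8 kg
  aluminium hydroxide: 413.1 kg
  silica sand: 1207 kg
  orthoboric acid: 155.6 kg
  TiO2: 83.37 kg
Total batch = 2214 kg; LOI loss = 214.0 kg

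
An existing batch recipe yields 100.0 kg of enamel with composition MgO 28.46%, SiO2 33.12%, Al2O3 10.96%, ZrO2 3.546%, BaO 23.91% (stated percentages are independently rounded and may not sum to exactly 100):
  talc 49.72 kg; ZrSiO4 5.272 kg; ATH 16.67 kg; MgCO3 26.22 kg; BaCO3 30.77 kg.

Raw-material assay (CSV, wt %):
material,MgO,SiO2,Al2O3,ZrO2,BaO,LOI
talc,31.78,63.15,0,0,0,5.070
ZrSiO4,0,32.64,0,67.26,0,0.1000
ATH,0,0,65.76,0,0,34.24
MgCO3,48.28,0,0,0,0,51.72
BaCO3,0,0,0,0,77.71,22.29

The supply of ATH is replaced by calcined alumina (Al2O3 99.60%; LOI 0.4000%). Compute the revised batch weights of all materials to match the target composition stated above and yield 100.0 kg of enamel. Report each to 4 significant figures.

Revised batch per 100.0 kg enamel:
  talc: 49.72 kg
  ZrSiO4: 5.272 kg
  calcined alumina: 11.00 kg
  MgCO3: 26.22 kg
  BaCO3: 30.77 kg
Total batch = 123.0 kg; LOI loss = 22.99 kg

The intermediate values appear, with 4-significant-figure rounding, as written; each numeric step maintains exact precision end to end; every reported result takes a single rounding. Derived quantities (net glass mass, ignition loss, yield, the five compositions, totals) are computed from the batch weights at 100.0 kg of glass in exact precision as set out in problem or answer.
The oxide mass targets at 100.0 kg enamel:
  MgO: 28.46% × 100.0 = 28.46 kg
  SiO2: 33.12% × 100.0 = 33.12 kg
  Al2O3: 10.96% × 100.0 = 10.96 kg
  ZrO2: 3.546% × 100.0 = 3.546 kg
  BaO: 23.91% × 100.0 = 23.91 kg
Checking each oxide sum from the weights as reported, per the basis as stated (every target is met by its sum exact up to rounding of places):
  MgO: 49.72·0.3178 + 26.22·0.4828 = 28.46 kg (target 28.46 kg)
  SiO2: 49.72·0.6315 + 5.272·0.3264 = 33.12 kg (target 33.12 kg)
  Al2O3: 11.00·0.9960 = 10.96 kg (target 10.96 kg)
  ZrO2: 5.272·0.6726 = 3.546 kg (target 3.546 kg)
  BaO: 30.77·0.7771 = 23.91 kg (target 23.91 kg)
Auditing the glass mass value: the batch minus its LOI: 99.99 kg (targets for the oxides total 100.0 kg; with the basis standing at 100.0 kg — any gap is answer rounding).
Whole-batch sum: Σ batch = 123.0 kg; LOI loss = Σ batch·LOI = 22.99 kg; yield, glass over the total, = 81.31%.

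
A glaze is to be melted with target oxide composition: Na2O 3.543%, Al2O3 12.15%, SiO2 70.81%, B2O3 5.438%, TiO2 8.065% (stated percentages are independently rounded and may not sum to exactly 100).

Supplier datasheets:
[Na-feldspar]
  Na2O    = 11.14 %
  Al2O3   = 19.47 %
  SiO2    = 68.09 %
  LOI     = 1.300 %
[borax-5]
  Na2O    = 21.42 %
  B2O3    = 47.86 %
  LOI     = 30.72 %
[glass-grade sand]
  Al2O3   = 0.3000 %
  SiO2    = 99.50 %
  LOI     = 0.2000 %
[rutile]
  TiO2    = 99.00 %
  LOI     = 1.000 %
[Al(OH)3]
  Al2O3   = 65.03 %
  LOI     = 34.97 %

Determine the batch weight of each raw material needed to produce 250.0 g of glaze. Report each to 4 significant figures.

The working math runs at full precision at every stage. Intermediates are displayed with 4-significant-digit rounding as written. Every reported figure includes exactly one rounding — derived quantities, which include the five compositions, net glass mass, yield, LOI, the totals, are recomputed in exact precision, as written in problem or answer, from the weighed amounts for 250.0 g of glass.
Oxide mass targets, per 250.0 g glaze:
  Na2O: 3.543% × 250.0 = 8.858 g
  Al2O3: 12.15% × 250.0 = 30.38 g
  SiO2: 70.81% × 250.0 = 177.0 g
  B2O3: 5.438% × 250.0 = 13.60 g
  TiO2: 8.065% × 250.0 = 20.16 g
Oxide-by-oxide audit per the reported batch figures, per the basis as stated (sum by sum, the targets are met exact up to rounding of places):
  Na2O: 24.89·0.1114 + 28.41·0.2142 = 8.858 g (target 8.858 g)
  Al2O3: 24.89·0.1947 + 160.9·0.003000 + 38.51·0.6503 = 30.37 g (target 30.38 g)
  SiO2: 24.89·0.6809 + 160.9·0.9950 = 177.0 g (target 177.0 g)
  B2O3: 28.41·0.4786 = 13.60 g (target 13.60 g)
  TiO2: 20.37·0.9900 = 20.17 g (target 20.16 g)
Auditing the glass mass value: total charge less LOI = 250.0 g (the Σ of target masses is 250.0 g; with the basis standing at 250.0 g — gaps are rounding artifacts).
Adding the batch up: Σ batch = 273.1 g; LOI loss = Σ batch·LOI = 23.04 g; glass ÷ batch gives a yield of 91.56%.

Batch per 250.0 g glaze:
  Na-feldspar: 24.89 g
  borax-5: 28.41 g
  glass-grade sand: 160.9 g
  rutile: 20.37 g
  Al(OH)3: 38.51 g
Total batch = 273.1 g; LOI loss = 23.04 g; yield = 91.56%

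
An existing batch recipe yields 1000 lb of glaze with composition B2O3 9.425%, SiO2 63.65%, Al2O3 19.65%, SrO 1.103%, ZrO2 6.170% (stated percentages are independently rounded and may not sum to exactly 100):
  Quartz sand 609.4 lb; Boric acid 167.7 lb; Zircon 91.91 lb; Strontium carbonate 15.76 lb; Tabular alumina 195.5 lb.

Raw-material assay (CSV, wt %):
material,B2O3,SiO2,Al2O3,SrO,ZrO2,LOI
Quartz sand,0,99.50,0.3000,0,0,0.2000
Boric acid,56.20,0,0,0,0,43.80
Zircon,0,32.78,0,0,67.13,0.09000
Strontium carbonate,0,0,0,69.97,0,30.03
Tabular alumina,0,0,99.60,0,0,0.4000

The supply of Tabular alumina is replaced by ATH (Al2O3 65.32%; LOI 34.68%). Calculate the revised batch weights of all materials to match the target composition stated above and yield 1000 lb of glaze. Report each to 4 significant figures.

All internal work carries full float precision in every operation; mid-chain values appear rounded off to 4 significant figures within the worked lines; every reported value is rounded a single time; derived quantities (net glass mass, ignition loss, the totals, yield, five oxide percentages) are re-derived starting from the weights on 1000 lb of glass at exact precision as written in problem or answer.
Target oxide masses per 1000 lb glaze:
  B2O3: 9.425% × 1000 = 94.25 lb
  SiO2: 63.65% × 1000 = 636.5 lb
  Al2O3: 19.65% × 1000 = 196.5 lb
  SrO: 1.103% × 1000 = 11.03 lb
  ZrO2: 6.170% × 1000 = 61.70 lb
Balance tally, oxide-wise, from the weights as reported, under the basis named above (summed amounts equal target values given rounding of the digits):
  B2O3: 167.7·0.5620 = 94.25 lb (target 94.25 lb)
  SiO2: 609.4·0.9950 + 91.91·0.3278 = 636.5 lb (target 636.5 lb)
  Al2O3: 609.4·0.003000 + 298.0·0.6532 = 196.5 lb (target 196.5 lb)
  SrO: 15.76·0.6997 = 11.03 lb (target 11.03 lb)
  ZrO2: 91.91·0.6713 = 61.70 lb (target 61.70 lb)
Glass-mass closure: Σ batch − LOI loss = 999.9 lb (the targets, summed, come to 1000 lb; with the basis standing at 1000 lb — rounding explains the deltas).
Summing the batch: Σ batch = 1183 lb; LOI loss = Σ batch·LOI = 182.8 lb; the yield ratio, glass ÷ batch: 84.54%.

Revised batch per 1000 lb glaze:
  Quartz sand: 609.4 lb
  Boric acid: 167.7 lb
  Zircon: 91.91 lb
  Strontium carbonate: 15.76 lb
  ATH: 298.0 lb
Total batch = 1183 lb; LOI loss = 182.8 lb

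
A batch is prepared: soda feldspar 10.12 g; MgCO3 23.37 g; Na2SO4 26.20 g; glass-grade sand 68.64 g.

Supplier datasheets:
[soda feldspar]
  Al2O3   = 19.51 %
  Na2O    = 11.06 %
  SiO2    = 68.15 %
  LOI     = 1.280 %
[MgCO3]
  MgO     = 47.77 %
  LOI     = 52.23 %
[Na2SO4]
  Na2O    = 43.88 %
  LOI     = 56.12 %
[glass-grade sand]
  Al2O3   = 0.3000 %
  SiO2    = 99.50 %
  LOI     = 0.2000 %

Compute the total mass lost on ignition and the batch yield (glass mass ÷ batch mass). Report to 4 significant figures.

LOI loss = 27.18 g; glass = 101.2 g; yield = 78.82%

Working values are shown rounded to 4 significant figures. Each numeric step carries full precision in all steps; exactly one rounding is applied to each reported number. The derived quantities, which include ignition loss, four oxide percentages, yield, glass mass, totals, are rebuilt in full precision, exactly as printed in either problem or answer, from the batch weights for 101.2 g of glass.
LOI of each material in turn:
  soda feldspar: 10.12 × 0.01280 = 0.1295 g
  MgCO3: 23.37 × 0.5223 = 12.21 g
  Na2SO4: 26.20 × 0.5612 = 14.70 g
  glass-grade sand: 68.64 × 0.002000 = 0.1373 g
Total LOI = 27.18 g
Glass = batch − LOI = 128.3 − 27.18 = 101.2 g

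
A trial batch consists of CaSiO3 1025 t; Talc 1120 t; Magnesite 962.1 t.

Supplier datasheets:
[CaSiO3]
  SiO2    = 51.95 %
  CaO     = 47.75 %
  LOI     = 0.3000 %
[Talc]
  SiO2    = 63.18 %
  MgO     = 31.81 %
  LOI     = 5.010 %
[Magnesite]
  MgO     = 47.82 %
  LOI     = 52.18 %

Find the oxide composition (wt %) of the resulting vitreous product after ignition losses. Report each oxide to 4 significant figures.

Full precision is carried in every operation. Intermediates are printed rounded off to 4 significant figures as written — every reported result is rounded once only; the derived quantities are re-derived at full float precision (the three compositions, the yield, LOI, net glass mass, totals) starting from the weights at 2546 t of glass exactly as printed in the question or the answer.
What the batch supplies per oxide:
  SiO2: 1025·0.5195 + 1120·0.6318 = 1240 t
  CaO: 1025·0.4775 = 489.4 t
  MgO: 1120·0.3181 + 962.1·0.4782 = 816.3 t
LOI: 1025·0.003000 + 1120·0.05010 + 962.1·0.5218 = 561.2 t
Net of LOI, the glass mass = 3107 − 561.2 = 2546 t (= Σ oxide masses)
each oxide over glass, ×100, is wt %

Glass mass = 2546 t (batch 3107 − LOI 561.2).
Composition: SiO2 48.71%, CaO 19.22%, MgO 32.07%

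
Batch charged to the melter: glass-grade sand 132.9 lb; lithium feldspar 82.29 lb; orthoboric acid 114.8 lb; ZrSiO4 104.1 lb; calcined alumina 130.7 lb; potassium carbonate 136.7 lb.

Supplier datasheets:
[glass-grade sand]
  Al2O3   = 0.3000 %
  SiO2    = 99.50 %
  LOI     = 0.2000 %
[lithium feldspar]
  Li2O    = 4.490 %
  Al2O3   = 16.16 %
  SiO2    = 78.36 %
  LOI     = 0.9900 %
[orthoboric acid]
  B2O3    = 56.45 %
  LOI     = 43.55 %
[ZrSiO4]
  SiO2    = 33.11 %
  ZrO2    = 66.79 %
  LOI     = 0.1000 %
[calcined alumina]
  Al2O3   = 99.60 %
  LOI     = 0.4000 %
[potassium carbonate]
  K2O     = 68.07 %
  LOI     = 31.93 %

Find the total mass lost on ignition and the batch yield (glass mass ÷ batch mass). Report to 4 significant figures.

Intermediates are printed (rounded to 4 significant digits) when written out; every computation carries full precision from start to finish — exactly one rounding is applied to each reported number — all derived quantities, which include totals, yield, ignition loss, six oxide percentages, glass mass, are computed at exact precision, precisely as stated by either problem or answer, starting from the weights at 606.1 lb of glass.
Ignition loss by material:
  glass-grade sand: 132.9 × 0.002000 = 0.2658 lb
  lithium feldspar: 82.29 × 0.009900 = 0.8147 lb
  orthoboric acid: 114.8 × 0.4355 = 50.00 lb
  ZrSiO4: 104.1 × 0.001000 = 0.1041 lb
  calcined alumina: 130.7 × 0.004000 = 0.5228 lb
  potassium carbonate: 136.7 × 0.3193 = 43.65 lb
Total LOI = 95.35 lb
Glass = batch − LOI = 701.5 − 95.35 = 606.1 lb

LOI loss = 95.35 lb; glass = 606.1 lb; yield = 86.41%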